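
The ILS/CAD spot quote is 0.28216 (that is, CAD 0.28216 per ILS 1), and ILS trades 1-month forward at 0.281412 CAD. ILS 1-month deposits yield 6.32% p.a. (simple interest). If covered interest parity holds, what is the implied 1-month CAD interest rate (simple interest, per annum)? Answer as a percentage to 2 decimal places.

3.12%

T = 1/12 years.
CIP gives F = S · g_CAD/g_ILS, so g_CAD/g_ILS = 0.281412/0.28216 = 0.9973490.
ILS growth factor: 1 + 0.0632×1/12 = 1.0052667.
Hence g_CAD = 1.0026017.
(1.0026017 − 1)/T = 0.031220, i.e. 3.12%.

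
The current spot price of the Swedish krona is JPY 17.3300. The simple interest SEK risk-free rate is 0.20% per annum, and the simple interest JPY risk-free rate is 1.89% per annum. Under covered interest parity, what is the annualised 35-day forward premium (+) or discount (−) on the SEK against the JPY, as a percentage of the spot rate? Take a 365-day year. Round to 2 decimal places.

+1.69%

T = 35/365 years.
CIP forward (JPY per SEK) = 17.33 × 1.0018123/1.0001918 = 17.3580779.
Annualised premium = (F − S)/S × (1/T) = (17.3580779 − 17.33)/17.33 ÷ (35/365) = 1.69%.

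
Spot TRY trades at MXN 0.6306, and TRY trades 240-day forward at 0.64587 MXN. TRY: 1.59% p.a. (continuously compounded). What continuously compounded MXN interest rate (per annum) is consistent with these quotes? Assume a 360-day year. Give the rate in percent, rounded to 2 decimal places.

T = 240/360 years.
CIP gives F = S · g_MXN/g_TRY, so g_MXN/g_TRY = 0.64587/0.6306 = 1.0242150.
TRY growth factor: e^(0.0159×240/360) = 1.0106564.
So the MXN growth factor = 1.0351294.
Take logs: ln 1.0351294 / (240/360) = 0.051790, so 5.18%.

5.18%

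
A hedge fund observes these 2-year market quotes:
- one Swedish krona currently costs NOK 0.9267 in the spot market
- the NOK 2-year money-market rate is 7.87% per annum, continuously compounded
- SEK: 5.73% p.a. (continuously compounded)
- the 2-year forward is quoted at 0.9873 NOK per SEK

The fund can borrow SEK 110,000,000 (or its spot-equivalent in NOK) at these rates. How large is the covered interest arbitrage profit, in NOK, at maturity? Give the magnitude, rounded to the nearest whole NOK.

T = 2 years.
Route A — deposit SEK, sell forward: 110,000,000 × 1.12142477793 × 0.9873 = NOK 121,790,095.16.
Route B — convert at spot, deposit NOK: 110,000,000 × 0.9267 × 1.17046370576 = NOK 119,313,558.77.
The quoted forward overvalues SEK, so borrow NOK, buy SEK at spot, deposit the SEK at 5.73%, and sell the proceeds forward at 0.9873.
Arbitrage profit = |121,790,095.16 − 119,313,558.77| = NOK 2,476,536.

NOK 2,476,536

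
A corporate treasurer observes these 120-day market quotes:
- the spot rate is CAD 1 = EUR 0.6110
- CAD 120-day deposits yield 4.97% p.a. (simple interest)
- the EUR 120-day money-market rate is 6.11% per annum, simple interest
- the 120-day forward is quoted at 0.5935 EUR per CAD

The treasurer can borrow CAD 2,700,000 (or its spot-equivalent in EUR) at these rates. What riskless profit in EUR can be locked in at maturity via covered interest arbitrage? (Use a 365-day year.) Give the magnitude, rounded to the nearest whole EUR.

EUR 54,205

T = 120/365 years.
Keep in CAD, deliver into the forward: 2,700,000·1.016339726·0.5935 = EUR 1,628,633.59.
Swap to EUR now, deposit: 2,700,000·0.6110·1.020087671 = EUR 1,682,838.63.
The quoted forward undervalues CAD, so borrow CAD, convert to EUR at spot, deposit the EUR at 6.11%, and buy CAD forward at 0.5935 to cover the loan.
Profit = 1,682,838.63 − 1,628,633.59 = EUR 54,205.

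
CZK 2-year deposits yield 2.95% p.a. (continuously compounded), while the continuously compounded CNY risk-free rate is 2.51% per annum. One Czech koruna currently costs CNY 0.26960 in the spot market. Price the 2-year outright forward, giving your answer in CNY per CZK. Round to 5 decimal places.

0.26724

T = 2 years.
Growth of 1 CNY over T: e^(0.0251×2) = 1.0514814.
Growth of 1 CZK over T: e^(0.0295×2) = 1.0607752.
CIP: F = S · (grow CNY)/(grow CZK) = 0.2696 × 1.0514814/1.0607752 = 0.2672379 CNY per CZK.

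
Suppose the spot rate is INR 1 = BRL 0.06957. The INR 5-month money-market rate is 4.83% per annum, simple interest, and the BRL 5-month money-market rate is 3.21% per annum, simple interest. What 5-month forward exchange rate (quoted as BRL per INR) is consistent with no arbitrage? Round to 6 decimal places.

0.069110

T = 5/12 years.
Growth of 1 BRL over T: 1 + 0.0321×5/12 = 1.013375.
Growth of 1 INR over T: 1 + 0.0483×5/12 = 1.020125.
CIP: F = S · (grow BRL)/(grow INR) = 0.06957 × 1.013375/1.020125 = 0.06910967 BRL per INR.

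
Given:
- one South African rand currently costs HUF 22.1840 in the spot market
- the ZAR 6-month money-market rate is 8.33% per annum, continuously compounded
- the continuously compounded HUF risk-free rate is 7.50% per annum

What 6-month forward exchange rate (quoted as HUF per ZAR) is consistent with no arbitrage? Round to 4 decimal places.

T = 6/12 years.
HUF accumulates by e^(0.0750×6/12) = 1.038212.
ZAR accumulates by e^(0.0833×6/12) = 1.04252953.
So F = 22.184 × 1.038212 / 1.04252953 = 22.092127 (HUF/ZAR).

22.0921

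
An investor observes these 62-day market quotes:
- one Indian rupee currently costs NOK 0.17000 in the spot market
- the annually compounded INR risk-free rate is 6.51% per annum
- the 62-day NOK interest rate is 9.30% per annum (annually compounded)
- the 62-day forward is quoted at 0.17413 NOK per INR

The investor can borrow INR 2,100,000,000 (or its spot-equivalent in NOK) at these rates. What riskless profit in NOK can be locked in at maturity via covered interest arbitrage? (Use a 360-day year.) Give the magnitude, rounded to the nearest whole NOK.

NOK 7,156,966

T = 62/360 years.
Invest the INR and cover forward: 2,100,000,000 × 1.01092103403 × 0.17413 = NOK 369,666,527.28.
Convert at spot and invest in NOK: 2,100,000,000 × 0.17000 × 1.01543294603 = NOK 362,509,561.73.
The quoted forward overvalues INR, so borrow NOK, buy INR at spot, deposit the INR at 6.51%, and sell the proceeds forward at 0.17413.
Arbitrage profit = |369,666,527.28 − 362,509,561.73| = NOK 7,156,966.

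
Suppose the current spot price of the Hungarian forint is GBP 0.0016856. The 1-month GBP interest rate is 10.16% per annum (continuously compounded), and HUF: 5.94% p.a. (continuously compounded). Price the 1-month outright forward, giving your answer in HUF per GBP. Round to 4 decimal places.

591.1779

T = 1/12 years.
Growth of 1 GBP over T: e^(0.1016×1/12) = 1.00850261.
Growth of 1 HUF over T: e^(0.0594×1/12) = 1.004962271.
So F = 0.0016856 × 1.00850261 / 1.004962271 = 0.00169153813 (GBP/HUF).
Quoted the other way: 1/0.00169153813 = 591.1779 HUF per GBP.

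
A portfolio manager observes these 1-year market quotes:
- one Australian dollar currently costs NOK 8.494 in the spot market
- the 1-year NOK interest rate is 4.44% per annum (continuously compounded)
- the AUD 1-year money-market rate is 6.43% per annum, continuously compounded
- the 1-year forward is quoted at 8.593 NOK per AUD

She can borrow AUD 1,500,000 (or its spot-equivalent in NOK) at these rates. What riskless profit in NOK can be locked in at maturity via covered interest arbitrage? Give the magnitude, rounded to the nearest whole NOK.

NOK 426,074

T = 1 year.
Route A — deposit AUD, sell forward: 1,500,000 × 1.0664122745 × 8.593 = NOK 13,745,521.01.
Route B — convert at spot, deposit NOK: 1,500,000 × 8.494 × 1.0454004314 = NOK 13,319,446.90.
The quoted forward overvalues AUD, so borrow NOK, buy AUD at spot, deposit the AUD at 6.43%, and sell the proceeds forward at 8.593.
The gap between the two covered legs is NOK 426,074.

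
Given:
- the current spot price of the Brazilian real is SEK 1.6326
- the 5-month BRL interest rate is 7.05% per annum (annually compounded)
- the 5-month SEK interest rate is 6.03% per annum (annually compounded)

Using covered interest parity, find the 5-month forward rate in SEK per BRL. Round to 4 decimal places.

T = 5/12 years.
Growth of 1 SEK over T: (1 + 0.0603)^(5/12) = 1.0246967.
Growth of 1 BRL over T: (1 + 0.0705)^(5/12) = 1.0287925.
Forward (SEK per BRL) = 1.6326 × 1.0246967 / 1.0287925 = 1.626100.

1.6261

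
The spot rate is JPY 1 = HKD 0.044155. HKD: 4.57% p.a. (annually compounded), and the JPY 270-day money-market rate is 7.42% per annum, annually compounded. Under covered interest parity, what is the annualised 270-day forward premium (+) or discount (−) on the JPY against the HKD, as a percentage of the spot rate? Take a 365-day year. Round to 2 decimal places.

-2.66%

T = 270/365 years.
No-arbitrage forward: 0.044155 × 1.0336082 / 1.0543735 = 0.043285392 HKD/JPY.
Annualised premium = (F − S)/S × (1/T) = (0.043285392 − 0.044155)/0.044155 ÷ (270/365) = -2.66%.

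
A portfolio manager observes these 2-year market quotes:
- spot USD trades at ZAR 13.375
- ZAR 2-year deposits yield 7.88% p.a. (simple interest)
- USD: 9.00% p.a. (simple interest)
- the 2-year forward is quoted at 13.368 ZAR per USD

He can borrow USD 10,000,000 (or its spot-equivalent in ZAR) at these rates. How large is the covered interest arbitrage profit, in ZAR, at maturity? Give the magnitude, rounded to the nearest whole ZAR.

T = 2 years.
Invest the USD and cover forward: 10,000,000 × 1.180000 × 13.368 = ZAR 157,742,400.00.
Convert at spot and invest in ZAR: 10,000,000 × 13.375 × 1.157600 = ZAR 154,829,000.00.
The quoted forward overvalues USD, so borrow ZAR, buy USD at spot, deposit the USD at 9.00%, and sell the proceeds forward at 13.368.
The gap between the two covered legs is ZAR 2,913,400.

ZAR 2,913,400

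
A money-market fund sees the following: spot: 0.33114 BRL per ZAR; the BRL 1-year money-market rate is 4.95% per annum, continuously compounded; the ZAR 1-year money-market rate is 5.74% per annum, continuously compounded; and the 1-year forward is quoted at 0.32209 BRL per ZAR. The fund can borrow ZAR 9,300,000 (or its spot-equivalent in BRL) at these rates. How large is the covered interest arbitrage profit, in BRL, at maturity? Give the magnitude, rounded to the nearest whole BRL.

T = 1 year.
Invest the ZAR and cover forward: 9,300,000 × 1.059079357 × 0.32209 = BRL 3,172,405.49.
Convert at spot and invest in BRL: 9,300,000 × 0.33114 × 1.050745592 = BRL 3,235,878.23.
The quoted forward undervalues ZAR, so borrow ZAR, convert to BRL at spot, deposit the BRL at 4.95%, and buy ZAR forward at 0.32209 to cover the loan.
The gap between the two covered legs is BRL 63,473.

BRL 63,473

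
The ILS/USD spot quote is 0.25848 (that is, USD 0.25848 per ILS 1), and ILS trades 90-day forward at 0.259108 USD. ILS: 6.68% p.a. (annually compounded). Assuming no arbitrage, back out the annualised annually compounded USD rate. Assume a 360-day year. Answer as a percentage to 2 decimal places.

7.72%

T = 90/360 years.
F/S = 0.259108/0.25848 = 1.0024296 = (growth of USD) / (growth of ILS).
ILS growth factor: (1 + 0.0668)^(90/360) = 1.0162973.
Hence g_USD = 1.0187665.
r = 1.0187665^(360/90) − 1 = 0.077206 → 7.72%.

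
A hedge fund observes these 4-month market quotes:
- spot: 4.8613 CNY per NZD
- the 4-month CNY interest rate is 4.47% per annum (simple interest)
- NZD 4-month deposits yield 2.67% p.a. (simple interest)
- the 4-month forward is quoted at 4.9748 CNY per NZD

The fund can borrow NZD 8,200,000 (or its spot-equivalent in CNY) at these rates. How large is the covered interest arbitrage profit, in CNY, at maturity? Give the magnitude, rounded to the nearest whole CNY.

CNY 699,807

T = 4/12 years.
Keep in NZD, deliver into the forward: 8,200,000·1.008900·4.9748 = CNY 41,156,420.90.
Swap to CNY now, deposit: 8,200,000·4.8613·1.014900 = CNY 40,456,613.63.
The quoted forward overvalues NZD, so borrow CNY, buy NZD at spot, deposit the NZD at 2.67%, and sell the proceeds forward at 4.9748.
Arbitrage profit = |41,156,420.90 − 40,456,613.63| = CNY 699,807.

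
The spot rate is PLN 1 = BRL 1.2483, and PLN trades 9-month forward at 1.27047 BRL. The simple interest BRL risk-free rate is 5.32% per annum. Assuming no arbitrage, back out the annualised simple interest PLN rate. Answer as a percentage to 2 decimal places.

2.90%

T = 9/12 years.
CIP gives F = S · g_BRL/g_PLN, so g_BRL/g_PLN = 1.27047/1.2483 = 1.0177602.
BRL growth factor: 1 + 0.0532×9/12 = 1.039900.
That pins the PLN growth at 1.0217535.
(1.0217535 − 1)/T = 0.029005, i.e. 2.90%.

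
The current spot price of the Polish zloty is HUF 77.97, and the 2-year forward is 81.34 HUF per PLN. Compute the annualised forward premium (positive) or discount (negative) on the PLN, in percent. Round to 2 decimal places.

T = 2 years.
PLN trades forward at +4.32218% vs spot over the period.
Per annum: 0.0432218 / 2 = 0.021611 = 2.16%.

+2.16%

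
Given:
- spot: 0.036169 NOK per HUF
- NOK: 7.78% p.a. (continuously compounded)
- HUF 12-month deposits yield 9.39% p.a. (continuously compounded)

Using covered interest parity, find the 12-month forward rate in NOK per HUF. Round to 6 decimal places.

0.035591

T = 1 year.
Growth of 1 NOK over T: e^(0.0778×1) = 1.0809065.
Growth of 1 HUF over T: e^(0.0939×1) = 1.0984499.
Forward (NOK per HUF) = 0.036169 × 1.0809065 / 1.0984499 = 0.03559134.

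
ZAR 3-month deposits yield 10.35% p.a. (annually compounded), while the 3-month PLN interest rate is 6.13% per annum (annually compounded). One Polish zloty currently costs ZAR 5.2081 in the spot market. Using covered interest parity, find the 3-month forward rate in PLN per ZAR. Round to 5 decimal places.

0.19015

T = 3/12 years.
ZAR accumulates by (1 + 0.1035)^(3/12) = 1.0249274.
Growth of 1 PLN over T: (1 + 0.0613)^(3/12) = 1.0149848.
Forward (ZAR per PLN) = 5.2081 × 1.0249274 / 1.0149848 = 5.259118.
Invert for PLN per ZAR: 1 / 5.259118 = 0.19015.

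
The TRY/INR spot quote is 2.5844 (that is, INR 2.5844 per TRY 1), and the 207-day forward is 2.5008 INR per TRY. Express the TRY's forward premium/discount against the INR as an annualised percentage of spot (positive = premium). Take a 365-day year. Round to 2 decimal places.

T = 207/365 years.
(F − S)/S = (2.5008 − 2.5844)/2.5844 = -0.0323479.
Per annum: -0.0323479 / (207/365) = -0.057039 = -5.70%.

-5.70%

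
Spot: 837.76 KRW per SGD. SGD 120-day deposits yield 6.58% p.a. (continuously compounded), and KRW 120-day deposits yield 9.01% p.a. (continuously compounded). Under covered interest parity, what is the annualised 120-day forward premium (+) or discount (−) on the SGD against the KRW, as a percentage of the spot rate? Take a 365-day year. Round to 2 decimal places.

T = 120/365 years.
F = S · g_KRW/g_SGD = 837.76 × 1.030065/1.0218686 = 844.47967.
(F − S)/S ÷ T = (844.47967 − 837.76)/837.76/(120/365) = 0.024397 → 2.44%.

+2.44%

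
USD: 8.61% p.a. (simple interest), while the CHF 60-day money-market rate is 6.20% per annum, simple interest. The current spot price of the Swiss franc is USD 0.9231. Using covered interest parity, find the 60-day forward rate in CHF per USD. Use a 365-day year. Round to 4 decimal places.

T = 60/365 years.
Growth of 1 USD over T: 1 + 0.0861×60/365 = 1.0141534.
Growth of 1 CHF over T: 1 + 0.0620×60/365 = 1.0101918.
So F = 0.9231 × 1.0141534 / 1.0101918 = 0.9267201 (USD/CHF).
Quoted the other way: 1/0.9267201 = 1.0791 CHF per USD.

1.0791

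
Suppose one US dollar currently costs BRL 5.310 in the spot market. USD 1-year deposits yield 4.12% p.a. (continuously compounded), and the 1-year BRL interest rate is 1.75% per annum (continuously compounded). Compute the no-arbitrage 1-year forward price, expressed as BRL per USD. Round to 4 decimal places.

T = 1 year.
BRL growth factor: e^(0.0175×1) = 1.017654.
Growth of 1 USD over T: e^(0.0412×1) = 1.0420605.
So F = 5.31 × 1.017654 / 1.0420605 = 5.185632 (BRL/USD).

5.1856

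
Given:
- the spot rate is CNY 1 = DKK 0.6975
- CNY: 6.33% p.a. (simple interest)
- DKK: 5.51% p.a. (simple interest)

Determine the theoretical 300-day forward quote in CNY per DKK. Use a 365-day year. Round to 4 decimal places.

T = 300/365 years.
DKK accumulates by 1 + 0.0551×300/365 = 1.0452877.
Growth of 1 CNY over T: 1 + 0.0633×300/365 = 1.0520274.
CIP: F = S · (grow DKK)/(grow CNY) = 0.6975 × 1.0452877/1.0520274 = 0.6930315 DKK per CNY.
Invert for CNY per DKK: 1 / 0.6930315 = 1.4429.

1.4429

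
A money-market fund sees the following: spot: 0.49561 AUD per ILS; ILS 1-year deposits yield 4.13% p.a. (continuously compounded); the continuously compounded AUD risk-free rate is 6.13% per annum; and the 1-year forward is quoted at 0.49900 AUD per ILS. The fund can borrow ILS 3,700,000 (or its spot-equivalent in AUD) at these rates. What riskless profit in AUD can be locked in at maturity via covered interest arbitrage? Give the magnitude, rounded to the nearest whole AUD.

T = 1 year.
Invest the ILS and cover forward: 3,700,000 × 1.042164708 × 0.49900 = AUD 1,924,148.70.
Convert at spot and invest in AUD: 3,700,000 × 0.49561 × 1.063217832 = AUD 1,949,683.14.
The quoted forward undervalues ILS, so borrow ILS, convert to AUD at spot, deposit the AUD at 6.13%, and buy ILS forward at 0.49900 to cover the loan.
Profit = 1,949,683.14 − 1,924,148.70 = AUD 25,534.

AUD 25,534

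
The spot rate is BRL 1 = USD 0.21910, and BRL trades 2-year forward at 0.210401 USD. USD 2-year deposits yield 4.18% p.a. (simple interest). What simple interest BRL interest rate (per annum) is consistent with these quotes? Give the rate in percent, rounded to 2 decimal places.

6.42%

T = 2 years.
F/S = 0.210401/0.2191 = 0.9602967 = (growth of USD) / (growth of BRL).
USD growth factor: 1 + 0.0418×2 = 1.083600.
Hence g_BRL = 1.1284013.
(1.1284013 − 1)/T = 0.064201, i.e. 6.42%.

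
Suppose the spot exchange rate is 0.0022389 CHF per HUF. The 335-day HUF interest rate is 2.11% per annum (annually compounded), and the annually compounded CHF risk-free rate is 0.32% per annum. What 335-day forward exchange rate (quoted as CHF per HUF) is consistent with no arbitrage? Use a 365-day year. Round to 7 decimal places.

0.0022029

T = 335/365 years.
Growth of 1 CHF over T: (1 + 0.0032)^(335/365) = 1.0029366.
Growth of 1 HUF over T: (1 + 0.0211)^(335/365) = 1.0193491.
So F = 0.0022389 × 1.0029366 / 1.0193491 = 0.002202852 (CHF/HUF).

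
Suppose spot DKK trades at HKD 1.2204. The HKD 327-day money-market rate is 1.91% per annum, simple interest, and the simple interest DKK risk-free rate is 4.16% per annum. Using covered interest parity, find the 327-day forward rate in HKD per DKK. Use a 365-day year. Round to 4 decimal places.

T = 327/365 years.
Growth of 1 HKD over T: 1 + 0.0191×327/365 = 1.0171115.
DKK growth factor: 1 + 0.0416×327/365 = 1.037269.
So F = 1.2204 × 1.0171115 / 1.037269 = 1.196684 (HKD/DKK).

1.1967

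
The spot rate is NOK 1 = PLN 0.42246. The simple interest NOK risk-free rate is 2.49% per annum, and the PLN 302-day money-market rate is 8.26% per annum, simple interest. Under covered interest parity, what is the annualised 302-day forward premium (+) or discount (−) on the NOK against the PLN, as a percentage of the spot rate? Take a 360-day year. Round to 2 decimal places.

+5.65%

T = 302/360 years.
No-arbitrage forward: 0.42246 × 1.0692922 / 1.0208883 = 0.44249031 PLN/NOK.
(F − S)/S ÷ T = (0.44249031 − 0.42246)/0.42246/(302/360) = 0.056519 → 5.65%.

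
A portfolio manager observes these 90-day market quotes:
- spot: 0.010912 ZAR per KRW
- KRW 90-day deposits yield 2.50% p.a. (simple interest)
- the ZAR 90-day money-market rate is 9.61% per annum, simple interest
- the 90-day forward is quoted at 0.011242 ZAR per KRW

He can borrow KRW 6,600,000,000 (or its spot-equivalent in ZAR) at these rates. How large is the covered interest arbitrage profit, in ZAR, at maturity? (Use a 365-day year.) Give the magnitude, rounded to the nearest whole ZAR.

ZAR 928,821

T = 90/365 years.
Route A — deposit KRW, sell forward: 6,600,000,000 × 1.0061643836 × 0.011242 = ZAR 74,654,580.00.
Route B — convert at spot, deposit ZAR: 6,600,000,000 × 0.010912 × 1.0236958904 = ZAR 73,725,759.07.
The quoted forward overvalues KRW, so borrow ZAR, buy KRW at spot, deposit the KRW at 2.50%, and sell the proceeds forward at 0.011242.
Arbitrage profit = |74,654,580.00 − 73,725,759.07| = ZAR 928,821.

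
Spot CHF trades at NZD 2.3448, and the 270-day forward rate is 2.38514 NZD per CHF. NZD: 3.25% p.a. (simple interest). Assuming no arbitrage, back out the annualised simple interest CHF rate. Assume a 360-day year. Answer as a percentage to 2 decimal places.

0.94%

T = 270/360 years.
By CIP, F/S equals the NZD-to-CHF growth ratio: 2.38514/2.3448 = 1.0172040.
The NZD side grows by 1 + 0.0325×270/360 = 1.024375.
Hence g_CHF = 1.0070497.
r = (1.0070497 − 1)/(270/360) = 0.009400 → 0.94%.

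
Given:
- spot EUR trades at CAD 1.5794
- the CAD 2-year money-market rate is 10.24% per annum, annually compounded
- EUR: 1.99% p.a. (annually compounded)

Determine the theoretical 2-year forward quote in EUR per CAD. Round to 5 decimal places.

T = 2 years.
Growth of 1 CAD over T: (1 + 0.1024)^2 = 1.2152858.
Growth of 1 EUR over T: (1 + 0.0199)^2 = 1.040196.
So F = 1.5794 × 1.2152858 / 1.040196 = 1.845251 (CAD/EUR).
Quoted the other way: 1/1.845251 = 0.54193 EUR per CAD.

0.54193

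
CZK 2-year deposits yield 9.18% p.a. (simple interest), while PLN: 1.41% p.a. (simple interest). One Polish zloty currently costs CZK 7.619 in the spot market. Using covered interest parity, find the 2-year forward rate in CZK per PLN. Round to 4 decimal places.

8.7705

T = 2 years.
Growth of 1 CZK over T: 1 + 0.0918×2 = 1.183600.
PLN growth factor: 1 + 0.0141×2 = 1.028200.
So F = 7.619 × 1.183600 / 1.028200 = 8.770520 (CZK/PLN).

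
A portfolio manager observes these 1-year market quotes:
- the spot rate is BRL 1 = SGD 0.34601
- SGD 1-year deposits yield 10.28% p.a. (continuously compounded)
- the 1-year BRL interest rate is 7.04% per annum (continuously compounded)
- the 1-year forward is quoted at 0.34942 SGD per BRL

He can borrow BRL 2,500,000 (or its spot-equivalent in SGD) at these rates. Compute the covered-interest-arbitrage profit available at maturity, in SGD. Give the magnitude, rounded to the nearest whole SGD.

T = 1 year.
Keep in BRL, deliver into the forward: 2,500,000·1.07293727·0.34942 = SGD 937,264.35.
Swap to SGD now, deposit: 2,500,000·0.34601·1.10826973 = SGD 958,681.02.
The quoted forward undervalues BRL, so borrow BRL, convert to SGD at spot, deposit the SGD at 10.28%, and buy BRL forward at 0.34942 to cover the loan.
The gap between the two covered legs is SGD 21,417.

SGD 21,417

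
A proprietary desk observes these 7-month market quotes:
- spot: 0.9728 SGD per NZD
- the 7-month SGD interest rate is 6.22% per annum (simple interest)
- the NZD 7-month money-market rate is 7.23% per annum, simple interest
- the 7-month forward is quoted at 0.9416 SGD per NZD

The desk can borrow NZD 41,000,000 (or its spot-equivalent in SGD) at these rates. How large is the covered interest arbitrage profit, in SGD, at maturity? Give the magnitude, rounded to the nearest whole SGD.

SGD 1,098,162

T = 7/12 years.
Keep in NZD, deliver into the forward: 41,000,000·1.042175·0.9416 = SGD 40,233,791.18.
Swap to SGD now, deposit: 41,000,000·0.9728·1.0362833333 = SGD 41,331,953.49.
The quoted forward undervalues NZD, so borrow NZD, convert to SGD at spot, deposit the SGD at 6.22%, and buy NZD forward at 0.9416 to cover the loan.
The gap between the two covered legs is SGD 1,098,162.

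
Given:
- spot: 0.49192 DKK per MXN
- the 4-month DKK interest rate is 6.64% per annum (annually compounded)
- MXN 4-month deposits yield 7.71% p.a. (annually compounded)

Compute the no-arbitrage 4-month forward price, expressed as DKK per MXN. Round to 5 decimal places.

T = 4/12 years.
Growth of 1 DKK over T: (1 + 0.0664)^(4/12) = 1.0216608.
MXN accumulates by (1 + 0.0771)^(4/12) = 1.0250664.
So F = 0.49192 × 1.0216608 / 1.0250664 = 0.4902857 (DKK/MXN).

0.49029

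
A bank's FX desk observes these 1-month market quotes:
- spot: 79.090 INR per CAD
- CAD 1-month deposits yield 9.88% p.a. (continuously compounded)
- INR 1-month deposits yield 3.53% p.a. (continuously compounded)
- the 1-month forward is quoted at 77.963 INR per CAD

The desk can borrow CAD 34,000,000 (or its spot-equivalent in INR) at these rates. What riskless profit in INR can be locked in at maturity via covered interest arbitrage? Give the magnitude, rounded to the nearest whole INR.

T = 1/12 years.
Route A — deposit CAD, sell forward: 34,000,000 × 1.008267320434 × 77.963 = INR 2,672,656,533.50.
Route B — convert at spot, deposit INR: 34,000,000 × 79.090 × 1.002945997614 = INR 2,696,981,964.34.
The quoted forward undervalues CAD, so borrow CAD, convert to INR at spot, deposit the INR at 3.53%, and buy CAD forward at 77.963 to cover the loan.
Arbitrage profit = |2,672,656,533.50 − 2,696,981,964.34| = INR 24,325,431.

INR 24,325,431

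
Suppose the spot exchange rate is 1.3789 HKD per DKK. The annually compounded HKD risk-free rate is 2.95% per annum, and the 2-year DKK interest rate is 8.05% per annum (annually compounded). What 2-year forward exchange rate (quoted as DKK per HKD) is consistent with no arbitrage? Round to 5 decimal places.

0.79885

T = 2 years.
Growth of 1 HKD over T: (1 + 0.0295)^2 = 1.0598703.
DKK growth factor: (1 + 0.0805)^2 = 1.1674803.
Forward (HKD per DKK) = 1.3789 × 1.0598703 / 1.1674803 = 1.251803.
Quoted the other way: 1/1.251803 = 0.79885 DKK per HKD.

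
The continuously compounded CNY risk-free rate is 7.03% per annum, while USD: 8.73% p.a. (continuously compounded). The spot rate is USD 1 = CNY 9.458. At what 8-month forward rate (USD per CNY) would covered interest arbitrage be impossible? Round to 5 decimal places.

T = 8/12 years.
CNY growth factor: e^(0.0703×8/12) = 1.0479823.
USD growth factor: e^(0.0873×8/12) = 1.059927.
CIP: F = S · (grow CNY)/(grow USD) = 9.458 × 1.0479823/1.059927 = 9.351414 CNY per USD.
Quoted the other way: 1/9.351414 = 0.10694 USD per CNY.

0.10694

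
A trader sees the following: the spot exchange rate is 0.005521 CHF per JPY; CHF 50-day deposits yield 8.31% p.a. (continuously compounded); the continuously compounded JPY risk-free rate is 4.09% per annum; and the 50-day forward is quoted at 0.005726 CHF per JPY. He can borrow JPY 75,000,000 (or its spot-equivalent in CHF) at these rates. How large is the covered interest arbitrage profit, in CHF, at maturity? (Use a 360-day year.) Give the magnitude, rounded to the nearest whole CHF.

CHF 13,015

T = 50/360 years.
Route A — deposit JPY, sell forward: 75,000,000 × 1.00569672 × 0.005726 = CHF 431,896.46.
Route B — convert at spot, deposit CHF: 75,000,000 × 0.005521 × 1.01160853 = CHF 418,881.80.
The quoted forward overvalues JPY, so borrow CHF, buy JPY at spot, deposit the JPY at 4.09%, and sell the proceeds forward at 0.005726.
Arbitrage profit = |431,896.46 − 418,881.80| = CHF 13,015.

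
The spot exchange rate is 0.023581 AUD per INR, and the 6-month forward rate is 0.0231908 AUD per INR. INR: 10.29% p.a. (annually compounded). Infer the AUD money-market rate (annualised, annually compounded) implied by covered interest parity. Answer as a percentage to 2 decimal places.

T = 6/12 years.
CIP gives F = S · g_AUD/g_INR, so g_AUD/g_INR = 0.0231908/0.023581 = 0.9834528.
INR growth factor: (1 + 0.1029)^(6/12) = 1.0501905.
So the AUD growth factor = 1.0328128.
Annualise: 1.0328128^(12/6) − 1 = 0.066702 = 6.67%.

6.67%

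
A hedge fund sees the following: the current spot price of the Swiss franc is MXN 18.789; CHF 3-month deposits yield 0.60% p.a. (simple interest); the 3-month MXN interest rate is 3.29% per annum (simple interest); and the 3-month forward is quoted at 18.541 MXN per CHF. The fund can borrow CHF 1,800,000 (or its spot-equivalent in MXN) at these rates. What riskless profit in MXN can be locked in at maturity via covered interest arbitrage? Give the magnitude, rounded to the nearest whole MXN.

T = 3/12 years.
Invest the CHF and cover forward: 1,800,000 × 1.001500 × 18.541 = MXN 33,423,860.70.
Convert at spot and invest in MXN: 1,800,000 × 18.789 × 1.008225 = MXN 34,098,371.15.
The quoted forward undervalues CHF, so borrow CHF, convert to MXN at spot, deposit the MXN at 3.29%, and buy CHF forward at 18.541 to cover the loan.
Arbitrage profit = |33,423,860.70 − 34,098,371.15| = MXN 674,510.

MXN 674,510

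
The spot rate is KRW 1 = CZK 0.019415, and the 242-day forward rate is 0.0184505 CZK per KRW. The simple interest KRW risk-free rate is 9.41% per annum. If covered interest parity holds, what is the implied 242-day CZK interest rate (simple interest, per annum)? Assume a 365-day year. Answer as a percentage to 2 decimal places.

T = 242/365 years.
By CIP, F/S equals the CZK-to-KRW growth ratio: 0.0184505/0.019415 = 0.9503219.
The KRW side grows by 1 + 0.0941×242/365 = 1.0623896.
That pins the CZK growth at 1.0096121.
r = (1.0096121 − 1)/(242/365) = 0.014498 → 1.45%.

1.45%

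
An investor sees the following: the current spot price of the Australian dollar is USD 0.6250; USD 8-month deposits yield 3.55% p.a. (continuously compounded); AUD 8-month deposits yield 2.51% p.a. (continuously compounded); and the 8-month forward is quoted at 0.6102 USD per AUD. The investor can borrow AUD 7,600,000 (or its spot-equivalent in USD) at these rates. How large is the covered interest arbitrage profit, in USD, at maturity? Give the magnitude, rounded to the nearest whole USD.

T = 8/12 years.
Invest the AUD and cover forward: 7,600,000 × 1.01687412 × 0.6102 = USD 4,715,774.07.
Convert at spot and invest in USD: 7,600,000 × 0.6250 × 1.023948945 = USD 4,863,757.49.
The quoted forward undervalues AUD, so borrow AUD, convert to USD at spot, deposit the USD at 3.55%, and buy AUD forward at 0.6102 to cover the loan.
Arbitrage profit = |4,715,774.07 − 4,863,757.49| = USD 147,983.

USD 147,983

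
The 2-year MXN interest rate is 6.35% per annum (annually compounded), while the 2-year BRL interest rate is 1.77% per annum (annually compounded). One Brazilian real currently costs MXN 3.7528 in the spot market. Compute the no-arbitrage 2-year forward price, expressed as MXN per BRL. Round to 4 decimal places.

4.0982

T = 2 years.
MXN growth factor: (1 + 0.0635)^2 = 1.1310322.
BRL accumulates by (1 + 0.0177)^2 = 1.0357133.
So F = 3.7528 × 1.1310322 / 1.0357133 = 4.098178 (MXN/BRL).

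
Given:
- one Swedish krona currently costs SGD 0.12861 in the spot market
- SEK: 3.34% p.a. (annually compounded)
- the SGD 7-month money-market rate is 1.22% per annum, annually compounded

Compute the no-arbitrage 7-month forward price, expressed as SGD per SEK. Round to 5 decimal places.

T = 7/12 years.
Growth of 1 SGD over T: (1 + 0.0122)^(7/12) = 1.0070987.
Growth of 1 SEK over T: (1 + 0.0334)^(7/12) = 1.0193499.
So F = 0.12861 × 1.0070987 / 1.0193499 = 0.1270643 (SGD/SEK).

0.12706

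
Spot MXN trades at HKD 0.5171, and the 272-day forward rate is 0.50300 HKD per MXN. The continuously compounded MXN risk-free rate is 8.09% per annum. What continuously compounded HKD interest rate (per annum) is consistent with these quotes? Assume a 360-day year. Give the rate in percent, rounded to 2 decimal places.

T = 272/360 years.
CIP gives F = S · g_HKD/g_MXN, so g_HKD/g_MXN = 0.503/0.5171 = 0.9727325.
MXN growth factor: e^(0.0809×272/360) = 1.0630312.
That pins the HKD growth at 1.034045.
Take logs: ln 1.034045 / (272/360) = 0.044310, so 4.43%.

4.43%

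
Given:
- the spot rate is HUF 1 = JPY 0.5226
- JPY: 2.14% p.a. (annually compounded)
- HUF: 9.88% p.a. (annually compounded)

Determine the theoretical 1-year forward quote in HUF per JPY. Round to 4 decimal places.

2.0585

T = 1 year.
JPY accumulates by (1 + 0.0214)^1 = 1.021400.
Growth of 1 HUF over T: (1 + 0.0988)^1 = 1.098800.
CIP: F = S · (grow JPY)/(grow HUF) = 0.5226 × 1.021400/1.098800 = 0.4857878 JPY per HUF.
Invert for HUF per JPY: 1 / 0.4857878 = 2.0585.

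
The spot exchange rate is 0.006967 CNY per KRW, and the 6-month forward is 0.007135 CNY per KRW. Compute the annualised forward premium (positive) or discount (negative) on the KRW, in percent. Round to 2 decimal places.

+4.82%

T = 6/12 years.
KRW trades forward at +2.41137% vs spot over the period.
×(1/T) gives 4.82% p.a.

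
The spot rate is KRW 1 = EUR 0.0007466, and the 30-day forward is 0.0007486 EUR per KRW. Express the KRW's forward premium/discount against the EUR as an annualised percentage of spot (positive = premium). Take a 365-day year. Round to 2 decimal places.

T = 30/365 years.
KRW trades forward at +0.26788% vs spot over the period.
Per annum: 0.0026788 / (30/365) = 0.032592 = 3.26%.

+3.26%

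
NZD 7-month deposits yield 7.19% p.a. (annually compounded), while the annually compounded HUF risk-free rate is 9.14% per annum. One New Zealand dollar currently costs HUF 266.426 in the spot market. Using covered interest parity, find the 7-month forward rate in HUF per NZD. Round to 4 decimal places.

269.2427

T = 7/12 years.
HUF growth factor: (1 + 0.0914)^(7/12) = 1.052342969.
NZD accumulates by (1 + 0.0719)^(7/12) = 1.041333863.
Forward (HUF per NZD) = 266.426 × 1.052342969 / 1.041333863 = 269.242687.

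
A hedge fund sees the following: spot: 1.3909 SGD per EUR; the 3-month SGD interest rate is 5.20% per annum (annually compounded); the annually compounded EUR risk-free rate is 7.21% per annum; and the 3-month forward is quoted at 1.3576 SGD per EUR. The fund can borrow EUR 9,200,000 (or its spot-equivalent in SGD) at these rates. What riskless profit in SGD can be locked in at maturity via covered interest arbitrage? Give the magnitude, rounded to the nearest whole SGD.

SGD 250,275

T = 3/12 years.
Keep in EUR, deliver into the forward: 9,200,000·1.0175571822·1.3576 = SGD 12,709,207.80.
Swap to SGD now, deposit: 9,200,000·1.3909·1.0127539249 = SGD 12,959,482.79.
The quoted forward undervalues EUR, so borrow EUR, convert to SGD at spot, deposit the SGD at 5.20%, and buy EUR forward at 1.3576 to cover the loan.
The gap between the two covered legs is SGD 250,275.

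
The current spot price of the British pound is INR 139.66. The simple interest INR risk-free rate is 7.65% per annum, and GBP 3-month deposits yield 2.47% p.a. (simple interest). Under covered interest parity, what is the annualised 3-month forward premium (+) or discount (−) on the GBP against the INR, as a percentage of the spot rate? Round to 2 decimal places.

+5.15%

T = 3/12 years.
No-arbitrage forward: 139.66 × 1.019125 / 1.006175 = 141.45750 INR/GBP.
(F − S)/S ÷ T = (141.45750 − 139.66)/139.66/(3/12) = 0.051482 → 5.15%.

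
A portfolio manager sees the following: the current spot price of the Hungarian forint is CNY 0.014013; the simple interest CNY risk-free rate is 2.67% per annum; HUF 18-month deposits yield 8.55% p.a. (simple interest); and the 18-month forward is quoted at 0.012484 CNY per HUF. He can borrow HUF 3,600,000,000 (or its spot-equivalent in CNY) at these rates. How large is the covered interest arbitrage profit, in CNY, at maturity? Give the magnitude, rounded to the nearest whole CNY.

T = 18/12 years.
Keep in HUF, deliver into the forward: 3,600,000,000·1.128250·0.012484 = CNY 50,706,262.80.
Swap to CNY now, deposit: 3,600,000,000·0.014013·1.040050 = CNY 52,467,194.34.
The quoted forward undervalues HUF, so borrow HUF, convert to CNY at spot, deposit the CNY at 2.67%, and buy HUF forward at 0.012484 to cover the loan.
The gap between the two covered legs is CNY 1,760,932.

CNY 1,760,932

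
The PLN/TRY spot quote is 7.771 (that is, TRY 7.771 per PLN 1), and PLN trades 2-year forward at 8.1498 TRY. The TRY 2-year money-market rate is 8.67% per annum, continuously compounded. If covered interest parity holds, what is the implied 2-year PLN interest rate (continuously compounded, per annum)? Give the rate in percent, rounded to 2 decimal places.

T = 2 years.
CIP gives F = S · g_TRY/g_PLN, so g_TRY/g_PLN = 8.1498/7.771 = 1.0487453.
TRY growth factor: e^(0.0867×2) = 1.1893417.
Hence g_PLN = 1.1340615.
Take logs: ln 1.1340615 / 2 = 0.062903, so 6.29%.

6.29%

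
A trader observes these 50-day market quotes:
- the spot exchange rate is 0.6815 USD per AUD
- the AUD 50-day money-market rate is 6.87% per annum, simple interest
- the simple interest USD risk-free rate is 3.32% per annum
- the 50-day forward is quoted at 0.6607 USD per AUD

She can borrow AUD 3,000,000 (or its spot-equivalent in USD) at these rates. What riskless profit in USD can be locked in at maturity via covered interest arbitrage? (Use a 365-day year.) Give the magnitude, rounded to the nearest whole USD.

USD 53,045

T = 50/365 years.
Invest the AUD and cover forward: 3,000,000 × 1.009410959 × 0.6607 = USD 2,000,753.46.
Convert at spot and invest in USD: 3,000,000 × 0.6815 × 1.004547945 = USD 2,053,798.27.
The quoted forward undervalues AUD, so borrow AUD, convert to USD at spot, deposit the USD at 3.32%, and buy AUD forward at 0.6607 to cover the loan.
Profit = 2,053,798.27 − 2,000,753.46 = USD 53,045.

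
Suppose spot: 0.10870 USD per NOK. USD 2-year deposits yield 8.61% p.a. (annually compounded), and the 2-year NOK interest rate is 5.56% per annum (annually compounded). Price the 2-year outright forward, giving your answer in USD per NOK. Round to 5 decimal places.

0.11507

T = 2 years.
Growth of 1 USD over T: (1 + 0.0861)^2 = 1.1796132.
NOK growth factor: (1 + 0.0556)^2 = 1.1142914.
Forward (USD per NOK) = 0.1087 × 1.1796132 / 1.1142914 = 0.1150722.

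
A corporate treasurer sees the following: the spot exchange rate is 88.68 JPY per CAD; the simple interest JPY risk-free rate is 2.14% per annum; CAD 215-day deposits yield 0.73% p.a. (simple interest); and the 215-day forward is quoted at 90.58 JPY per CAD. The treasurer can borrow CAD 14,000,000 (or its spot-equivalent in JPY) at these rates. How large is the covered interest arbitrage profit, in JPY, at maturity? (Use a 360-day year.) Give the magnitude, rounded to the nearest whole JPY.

JPY 16,261,336

T = 215/360 years.
Keep in CAD, deliver into the forward: 14,000,000·1.004359722222·90.58 = JPY 1,273,648,650.94.
Swap to JPY now, deposit: 14,000,000·88.68·1.012780555556 = JPY 1,257,387,315.33.
The quoted forward overvalues CAD, so borrow JPY, buy CAD at spot, deposit the CAD at 0.73%, and sell the proceeds forward at 90.58.
The gap between the two covered legs is JPY 16,261,336.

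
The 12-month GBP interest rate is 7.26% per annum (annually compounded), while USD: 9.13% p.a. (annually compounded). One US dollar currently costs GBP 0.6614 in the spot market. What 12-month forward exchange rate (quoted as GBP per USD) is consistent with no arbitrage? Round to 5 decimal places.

0.65007

T = 1 year.
Growth of 1 GBP over T: (1 + 0.0726)^1 = 1.072600.
USD growth factor: (1 + 0.0913)^1 = 1.091300.
Forward (GBP per USD) = 0.6614 × 1.072600 / 1.091300 = 0.6500666.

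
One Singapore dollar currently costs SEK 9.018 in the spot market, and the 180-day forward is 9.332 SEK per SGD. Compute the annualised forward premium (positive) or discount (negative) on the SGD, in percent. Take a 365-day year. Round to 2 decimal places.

T = 180/365 years.
(F − S)/S = (9.332 − 9.018)/9.018 = 0.0348193.
Annualise by dividing by T: 0.0348193 / (180/365) = 0.070606 → 7.06%.

+7.06%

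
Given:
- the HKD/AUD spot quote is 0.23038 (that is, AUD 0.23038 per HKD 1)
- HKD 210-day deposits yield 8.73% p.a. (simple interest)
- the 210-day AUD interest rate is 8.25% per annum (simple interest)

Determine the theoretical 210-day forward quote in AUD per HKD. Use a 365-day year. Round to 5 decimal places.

0.22977

T = 210/365 years.
AUD accumulates by 1 + 0.0825×210/365 = 1.0474658.
Growth of 1 HKD over T: 1 + 0.0873×210/365 = 1.0502274.
So F = 0.23038 × 1.0474658 / 1.0502274 = 0.2297742 (AUD/HKD).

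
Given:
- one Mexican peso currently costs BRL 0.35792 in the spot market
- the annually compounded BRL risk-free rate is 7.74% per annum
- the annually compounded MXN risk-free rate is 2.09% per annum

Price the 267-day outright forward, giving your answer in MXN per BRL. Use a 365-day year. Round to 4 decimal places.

T = 267/365 years.
BRL growth factor: (1 + 0.0774)^(267/365) = 1.0560488.
MXN growth factor: (1 + 0.0209)^(267/365) = 1.015246.
Forward (BRL per MXN) = 0.35792 × 1.0560488 / 1.015246 = 0.3723048.
Invert for MXN per BRL: 1 / 0.3723048 = 2.6860.

2.6860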